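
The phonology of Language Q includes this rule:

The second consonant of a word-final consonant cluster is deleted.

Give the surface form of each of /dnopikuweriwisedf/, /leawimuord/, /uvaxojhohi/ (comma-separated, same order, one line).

dnopikuweriwised, leawimuor, uvaxojhohi

/dnopikuweriwisedf/: /f/ is the second consonant of a word-final cluster /df/, so it deletes. → [dnopikuweriwised].
/leawimuord/: /d/ is the second consonant of a word-final cluster /rd/, so it deletes. → [leawimuor].
/uvaxojhohi/: the rule's environment is not met; surfaces unchanged as [uvaxojhohi].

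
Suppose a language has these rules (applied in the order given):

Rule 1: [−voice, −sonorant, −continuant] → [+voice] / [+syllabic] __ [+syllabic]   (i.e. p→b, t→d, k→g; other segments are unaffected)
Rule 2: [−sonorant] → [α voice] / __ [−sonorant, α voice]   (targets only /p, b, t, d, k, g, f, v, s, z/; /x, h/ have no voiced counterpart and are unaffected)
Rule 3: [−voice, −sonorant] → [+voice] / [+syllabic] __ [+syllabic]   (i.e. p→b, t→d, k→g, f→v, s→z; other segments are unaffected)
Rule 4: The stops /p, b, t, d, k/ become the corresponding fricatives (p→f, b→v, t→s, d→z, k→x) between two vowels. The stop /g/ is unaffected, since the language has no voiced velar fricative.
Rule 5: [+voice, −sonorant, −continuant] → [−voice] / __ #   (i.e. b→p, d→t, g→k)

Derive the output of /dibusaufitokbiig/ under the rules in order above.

Rule 1 (intervocalic voicing): /t/ is a voiceless stop between vowels /i/ and /o/, so it voices to [d]. /dibusaufitokbiig/ → dibusaufidokbiig.
Rule 2 (regressive voicing assimilation): /k/ precedes the voiced obstruent /b/, so it voices to [g] by assimilation. /dibusaufidokbiig/ → dibusaufidogbiig.
Rule 3 (intervocalic voicing): /s/ is a voiceless obstruent between vowels /u/ and /a/, so it voices to [z]. /f/ is a voiceless obstruent between vowels /u/ and /i/, so it voices to [v]. /dibusaufidogbiig/ → dibuzauvidogbiig.
Rule 4 (intervocalic spirantization): /b/ is a stop between vowels /i/ and /u/, so it spirantizes to the fricative [v]. /d/ is a stop between vowels /i/ and /o/, so it spirantizes to the fricative [z]. /dibuzauvidogbiig/ → divuzauvizogbiig.
Rule 5 (final devoicing): /g/ is a voiced stop in word-final position, so it devoices to [k]. /divuzauvizogbiig/ → divuzauvizogbiik.

divuzauvizogbiik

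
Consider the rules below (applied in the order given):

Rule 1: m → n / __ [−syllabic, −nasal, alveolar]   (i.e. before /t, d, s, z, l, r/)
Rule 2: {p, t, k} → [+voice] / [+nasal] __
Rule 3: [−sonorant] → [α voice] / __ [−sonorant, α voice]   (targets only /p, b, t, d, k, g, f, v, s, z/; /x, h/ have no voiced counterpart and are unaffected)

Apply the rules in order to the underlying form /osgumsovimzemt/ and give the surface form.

ozgunsovinzend

Rule 1 (nasal place assimilation): /m/ precedes the alveolar consonant /s/, so it assimilates in place to [n]. /m/ precedes the alveolar consonant /z/, so it assimilates in place to [n]. /m/ precedes the alveolar consonant /t/, so it assimilates in place to [n]. /osgumsovimzemt/ → osgunsovinzent.
Rule 2 (post-nasal voicing): /t/ is a voiceless stop immediately after the nasal /n/, so it voices to [d]. /osgunsovinzent/ → osgunsovinzend.
Rule 3 (regressive voicing assimilation): /s/ precedes the voiced obstruent /g/, so it voices to [z] by assimilation. /osgunsovinzend/ → ozgunsovinzend.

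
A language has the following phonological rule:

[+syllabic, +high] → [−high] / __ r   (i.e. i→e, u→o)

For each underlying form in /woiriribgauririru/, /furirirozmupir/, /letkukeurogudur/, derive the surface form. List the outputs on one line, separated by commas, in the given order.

/woiriribgauririru/: /i/ is a high vowel immediately before /r/, so it lowers to [e]. /i/ is a high vowel immediately before /r/, so it lowers to [e]. /u/ is a high vowel immediately before /r/, so it lowers to [o]. /i/ is a high vowel immediately before /r/, so it lowers to [e]. /i/ is a high vowel immediately before /r/, so it lowers to [e]. → [woereribgaorereru].
/furirirozmupir/: /u/ is a high vowel immediately before /r/, so it lowers to [o]. /i/ is a high vowel immediately before /r/, so it lowers to [e]. /i/ is a high vowel immediately before /r/, so it lowers to [e]. /i/ is a high vowel immediately before /r/, so it lowers to [e]. → [forererozmuper].
/letkukeurogudur/: /u/ is a high vowel immediately before /r/, so it lowers to [o]. /u/ is a high vowel immediately before /r/, so it lowers to [o]. → [letkukeorogudor].

woereribgaorereru, forererozmuper, letkukeorogudor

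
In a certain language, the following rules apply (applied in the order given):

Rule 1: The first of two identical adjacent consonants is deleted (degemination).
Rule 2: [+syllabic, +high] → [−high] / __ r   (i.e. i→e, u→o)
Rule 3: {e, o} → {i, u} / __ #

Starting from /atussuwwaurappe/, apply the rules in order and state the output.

Rule 1 (degemination): /ss/ is a geminate; the first /s/ deletes. /ww/ is a geminate; the first /w/ deletes. /pp/ is a geminate; the first /p/ deletes. /atussuwwaurappe/ → atusuwaurape.
Rule 2 (pre-rhotic lowering): /u/ is a high vowel immediately before /r/, so it lowers to [o]. /atusuwaurape/ → atusuwaorape.
Rule 3 (final vowel raising): /e/ is a mid vowel in word-final position, so it raises to [i]. /atusuwaorape/ → atusuwaorapi.

atusuwaorapi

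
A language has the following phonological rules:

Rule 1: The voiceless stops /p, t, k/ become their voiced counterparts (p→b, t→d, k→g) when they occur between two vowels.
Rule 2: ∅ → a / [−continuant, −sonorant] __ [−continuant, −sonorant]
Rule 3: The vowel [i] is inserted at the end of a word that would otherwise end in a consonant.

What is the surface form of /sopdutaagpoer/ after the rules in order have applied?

sopadudaagapoeri

Rule 1 (intervocalic voicing): /t/ is a voiceless stop between vowels /u/ and /a/, so it voices to [d]. /sopdutaagpoer/ → sopdudaagpoer.
Rule 2 (stop-cluster a-epenthesis): /p/ and /d/ form a stop–stop cluster, so [a] is inserted between them. /g/ and /p/ form a stop–stop cluster, so [a] is inserted between them. /sopdudaagpoer/ → sopadudaagapoer.
Rule 3 (final i-epenthesis): the form ends in the consonant /r/, so [i] is inserted word-finally. /sopadudaagapoer/ → sopadudaagapoeri.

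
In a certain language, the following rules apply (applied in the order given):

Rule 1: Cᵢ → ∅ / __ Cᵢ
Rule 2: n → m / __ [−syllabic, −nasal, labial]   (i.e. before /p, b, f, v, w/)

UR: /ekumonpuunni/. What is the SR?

ekumompuuni

Rule 1 (degemination): /nn/ is a geminate; the first /n/ deletes. /ekumonpuunni/ → ekumonpuuni.
Rule 2 (nasal place assimilation): /n/ precedes the labial consonant /p/, so it assimilates in place to [m]. /ekumonpuuni/ → ekumompuuni.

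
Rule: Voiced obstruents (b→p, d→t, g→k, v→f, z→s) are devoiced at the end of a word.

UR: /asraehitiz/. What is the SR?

/z/ is a voiced obstruent in word-final position, so it devoices to [s].
Surface form: [asraehitis].

asraehitis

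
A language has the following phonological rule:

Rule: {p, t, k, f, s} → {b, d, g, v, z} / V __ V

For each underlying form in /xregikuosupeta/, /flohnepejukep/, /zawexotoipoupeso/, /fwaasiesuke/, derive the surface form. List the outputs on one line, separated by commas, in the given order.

/xregikuosupeta/: /k/ is a voiceless obstruent between vowels /i/ and /u/, so it voices to [g]. /s/ is a voiceless obstruent between vowels /o/ and /u/, so it voices to [z]. /p/ is a voiceless obstruent between vowels /u/ and /e/, so it voices to [b]. /t/ is a voiceless obstruent between vowels /e/ and /a/, so it voices to [d]. → [xregiguozubeda].
/flohnepejukep/: /p/ is a voiceless obstruent between vowels /e/ and /e/, so it voices to [b]. /k/ is a voiceless obstruent between vowels /u/ and /e/, so it voices to [g]. → [flohnebejugep].
/zawexotoipoupeso/: /t/ is a voiceless obstruent between vowels /o/ and /o/, so it voices to [d]. /p/ is a voiceless obstruent between vowels /i/ and /o/, so it voices to [b]. /p/ is a voiceless obstruent between vowels /u/ and /e/, so it voices to [b]. /s/ is a voiceless obstruent between vowels /e/ and /o/, so it voices to [z]. → [zawexodoiboubezo].
/fwaasiesuke/: /s/ is a voiceless obstruent between vowels /a/ and /i/, so it voices to [z]. /s/ is a voiceless obstruent between vowels /e/ and /u/, so it voices to [z]. /k/ is a voiceless obstruent between vowels /u/ and /e/, so it voices to [g]. → [fwaaziezuge].

xregiguozubeda, flohnebejugep, zawexodoiboubezo, fwaaziezuge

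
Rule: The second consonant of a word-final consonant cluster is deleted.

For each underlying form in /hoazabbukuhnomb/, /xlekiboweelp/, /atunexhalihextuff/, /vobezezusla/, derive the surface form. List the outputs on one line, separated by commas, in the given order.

/hoazabbukuhnomb/: /b/ is the second consonant of a word-final cluster /mb/, so it deletes. → [hoazabbukuhnom].
/xlekiboweelp/: /p/ is the second consonant of a word-final cluster /lp/, so it deletes. → [xlekiboweel].
/atunexhalihextuff/: /f/ is the second consonant of a word-final cluster /ff/, so it deletes. → [atunexhalihextuf].
/vobezezusla/: the rule's environment is not met; surfaces unchanged as [vobezezusla].

hoazabbukuhnom, xlekiboweel, atunexhalihextuf, vobezezusla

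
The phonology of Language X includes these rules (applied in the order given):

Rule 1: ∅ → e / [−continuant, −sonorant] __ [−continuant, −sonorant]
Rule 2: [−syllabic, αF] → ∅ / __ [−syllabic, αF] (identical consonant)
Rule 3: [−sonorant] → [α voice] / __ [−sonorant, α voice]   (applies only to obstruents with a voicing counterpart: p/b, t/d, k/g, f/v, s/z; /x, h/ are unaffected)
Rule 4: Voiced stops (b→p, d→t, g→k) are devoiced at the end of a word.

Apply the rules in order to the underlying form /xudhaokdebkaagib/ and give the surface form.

xuthaokedebekaagip

Rule 1 (stop-cluster e-epenthesis): /k/ and /d/ form a stop–stop cluster, so [e] is inserted between them. /b/ and /k/ form a stop–stop cluster, so [e] is inserted between them. /xudhaokdebkaagib/ → xudhaokedebekaagib.
Rule 2 (degemination): no segment meets the environment; /xudhaokedebekaagib/ is unchanged.
Rule 3 (regressive voicing assimilation): /d/ precedes the voiceless obstruent /h/, so it devoices to [t] by assimilation. /xudhaokedebekaagib/ → xuthaokedebekaagib.
Rule 4 (final devoicing): /b/ is a voiced stop in word-final position, so it devoices to [p]. /xuthaokedebekaagib/ → xuthaokedebekaagip.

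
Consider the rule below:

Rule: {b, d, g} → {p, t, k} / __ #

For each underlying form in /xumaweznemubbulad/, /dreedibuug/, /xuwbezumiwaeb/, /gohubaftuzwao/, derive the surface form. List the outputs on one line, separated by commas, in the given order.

xumaweznemubbulat, dreedibuuk, xuwbezumiwaep, gohubaftuzwao

/xumaweznemubbulad/: /d/ is a voiced stop in word-final position, so it devoices to [t]. → [xumaweznemubbulat].
/dreedibuug/: /g/ is a voiced stop in word-final position, so it devoices to [k]. → [dreedibuuk].
/xuwbezumiwaeb/: /b/ is a voiced stop in word-final position, so it devoices to [p]. → [xuwbezumiwaep].
/gohubaftuzwao/: the rule's environment is not met; surfaces unchanged as [gohubaftuzwao].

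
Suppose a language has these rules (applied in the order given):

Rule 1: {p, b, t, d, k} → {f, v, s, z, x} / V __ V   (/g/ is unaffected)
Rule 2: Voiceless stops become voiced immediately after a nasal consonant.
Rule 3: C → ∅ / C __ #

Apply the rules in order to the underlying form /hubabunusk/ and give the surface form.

huvavunus

Rule 1 (intervocalic spirantization): /b/ is a stop between vowels /u/ and /a/, so it spirantizes to the fricative [v]. /b/ is a stop between vowels /a/ and /u/, so it spirantizes to the fricative [v]. /hubabunusk/ → huvavunusk.
Rule 2 (post-nasal voicing): no segment meets the environment; /huvavunusk/ is unchanged.
Rule 3 (final cluster simplification): /k/ is the second consonant of a word-final cluster /sk/, so it deletes. /huvavunusk/ → huvavunus.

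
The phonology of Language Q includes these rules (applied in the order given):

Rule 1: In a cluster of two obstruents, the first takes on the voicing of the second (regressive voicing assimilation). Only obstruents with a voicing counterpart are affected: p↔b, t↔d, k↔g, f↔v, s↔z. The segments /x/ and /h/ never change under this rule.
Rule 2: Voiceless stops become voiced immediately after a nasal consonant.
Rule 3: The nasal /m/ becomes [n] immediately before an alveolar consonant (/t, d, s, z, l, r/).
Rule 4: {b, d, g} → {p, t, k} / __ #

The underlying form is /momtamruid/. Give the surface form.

mondanruit

Rule 1 (regressive voicing assimilation): no segment meets the environment; /momtamruid/ is unchanged.
Rule 2 (post-nasal voicing): /t/ is a voiceless stop immediately after the nasal /m/, so it voices to [d]. /momtamruid/ → momdamruid.
Rule 3 (nasal place assimilation): /m/ precedes the alveolar consonant /d/, so it assimilates in place to [n]. /m/ precedes the alveolar consonant /r/, so it assimilates in place to [n]. /momdamruid/ → mondanruid.
Rule 4 (final devoicing): /d/ is a voiced stop in word-final position, so it devoices to [t]. /mondanruid/ → mondanruit.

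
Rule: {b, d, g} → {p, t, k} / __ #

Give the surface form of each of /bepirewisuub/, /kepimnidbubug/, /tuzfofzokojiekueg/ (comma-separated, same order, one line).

/bepirewisuub/: /b/ is a voiced stop in word-final position, so it devoices to [p]. → [bepirewisuup].
/kepimnidbubug/: /g/ is a voiced stop in word-final position, so it devoices to [k]. → [kepimnidbubuk].
/tuzfofzokojiekueg/: /g/ is a voiced stop in word-final position, so it devoices to [k]. → [tuzfofzokojiekuek].

bepirewisuup, kepimnidbubuk, tuzfofzokojiekuek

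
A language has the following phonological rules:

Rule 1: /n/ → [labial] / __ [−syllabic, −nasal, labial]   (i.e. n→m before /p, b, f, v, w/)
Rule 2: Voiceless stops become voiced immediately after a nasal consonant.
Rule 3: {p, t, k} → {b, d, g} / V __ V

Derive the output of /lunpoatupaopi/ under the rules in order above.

Rule 1 (nasal place assimilation): /n/ precedes the labial consonant /p/, so it assimilates in place to [m]. /lunpoatupaopi/ → lumpoatupaopi.
Rule 2 (post-nasal voicing): /p/ is a voiceless stop immediately after the nasal /m/, so it voices to [b]. /lumpoatupaopi/ → lumboatupaopi.
Rule 3 (intervocalic voicing): /t/ is a voiceless stop between vowels /a/ and /u/, so it voices to [d]. /p/ is a voiceless stop between vowels /u/ and /a/, so it voices to [b]. /p/ is a voiceless stop between vowels /o/ and /i/, so it voices to [b]. /lumboatupaopi/ → lumboadubaobi.

lumboadubaobi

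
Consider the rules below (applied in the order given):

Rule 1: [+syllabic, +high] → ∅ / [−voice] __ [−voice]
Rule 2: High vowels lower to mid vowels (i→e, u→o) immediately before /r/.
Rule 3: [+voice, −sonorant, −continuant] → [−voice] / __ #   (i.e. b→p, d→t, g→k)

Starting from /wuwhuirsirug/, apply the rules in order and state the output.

Rule 1 (high vowel syncope): no segment meets the environment; /wuwhuirsirug/ is unchanged.
Rule 2 (pre-rhotic lowering): /i/ is a high vowel immediately before /r/, so it lowers to [e]. /i/ is a high vowel immediately before /r/, so it lowers to [e]. /wuwhuirsirug/ → wuwhuerserug.
Rule 3 (final devoicing): /g/ is a voiced stop in word-final position, so it devoices to [k]. /wuwhuerserug/ → wuwhuerseruk.

wuwhuerseruk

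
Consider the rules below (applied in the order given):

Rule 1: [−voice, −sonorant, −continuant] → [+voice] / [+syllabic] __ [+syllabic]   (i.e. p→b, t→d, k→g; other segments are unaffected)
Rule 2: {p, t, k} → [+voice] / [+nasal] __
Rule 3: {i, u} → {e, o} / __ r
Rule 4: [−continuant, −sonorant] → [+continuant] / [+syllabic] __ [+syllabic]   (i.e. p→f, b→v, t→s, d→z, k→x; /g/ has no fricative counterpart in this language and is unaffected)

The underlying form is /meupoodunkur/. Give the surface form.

Rule 1 (intervocalic voicing): /p/ is a voiceless stop between vowels /u/ and /o/, so it voices to [b]. /meupoodunkur/ → meuboodunkur.
Rule 2 (post-nasal voicing): /k/ is a voiceless stop immediately after the nasal /n/, so it voices to [g]. /meuboodunkur/ → meuboodungur.
Rule 3 (pre-rhotic lowering): /u/ is a high vowel immediately before /r/, so it lowers to [o]. /meuboodungur/ → meuboodungor.
Rule 4 (intervocalic spirantization): /b/ is a stop between vowels /u/ and /o/, so it spirantizes to the fricative [v]. /d/ is a stop between vowels /o/ and /u/, so it spirantizes to the fricative [z]. /meuboodungor/ → meuvoozungor.

meuvoozungor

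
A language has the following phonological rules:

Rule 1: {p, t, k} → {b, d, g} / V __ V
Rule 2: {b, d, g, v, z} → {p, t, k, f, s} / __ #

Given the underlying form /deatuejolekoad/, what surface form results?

Rule 1 (intervocalic voicing): /t/ is a voiceless stop between vowels /a/ and /u/, so it voices to [d]. /k/ is a voiceless stop between vowels /e/ and /o/, so it voices to [g]. /deatuejolekoad/ → deaduejolegoad.
Rule 2 (final devoicing): /d/ is a voiced obstruent in word-final position, so it devoices to [t]. /deaduejolegoad/ → deaduejolegoat.

deaduejolegoat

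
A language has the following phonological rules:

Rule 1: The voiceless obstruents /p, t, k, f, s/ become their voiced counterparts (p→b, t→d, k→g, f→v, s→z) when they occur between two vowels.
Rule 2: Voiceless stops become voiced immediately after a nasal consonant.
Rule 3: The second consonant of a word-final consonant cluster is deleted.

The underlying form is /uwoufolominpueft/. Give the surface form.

Rule 1 (intervocalic voicing): /f/ is a voiceless obstruent between vowels /u/ and /o/, so it voices to [v]. /uwoufolominpueft/ → uwouvolominpueft.
Rule 2 (post-nasal voicing): /p/ is a voiceless stop immediately after the nasal /n/, so it voices to [b]. /uwouvolominpueft/ → uwouvolominbueft.
Rule 3 (final cluster simplification): /t/ is the second consonant of a word-final cluster /ft/, so it deletes. /uwouvolominbueft/ → uwouvolominbuef.

uwouvolominbuef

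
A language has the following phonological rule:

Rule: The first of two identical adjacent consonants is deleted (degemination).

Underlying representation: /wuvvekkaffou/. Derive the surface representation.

wuvekafou

/vv/ is a geminate; the first /v/ deletes.
/kk/ is a geminate; the first /k/ deletes.
/ff/ is a geminate; the first /f/ deletes.
The other instances of /w/, /v/, /k/, /f/ do not occur in the required environment and remain unchanged.
Surface form: [wuvekafou].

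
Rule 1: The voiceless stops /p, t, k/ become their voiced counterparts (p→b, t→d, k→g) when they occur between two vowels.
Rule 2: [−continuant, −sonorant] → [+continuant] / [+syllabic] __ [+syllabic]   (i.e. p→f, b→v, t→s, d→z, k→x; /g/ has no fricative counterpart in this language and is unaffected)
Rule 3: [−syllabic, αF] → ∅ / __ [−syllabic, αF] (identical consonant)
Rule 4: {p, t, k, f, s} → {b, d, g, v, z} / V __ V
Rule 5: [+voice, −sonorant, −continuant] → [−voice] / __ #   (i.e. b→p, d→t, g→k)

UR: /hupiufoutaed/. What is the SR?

Rule 1 (intervocalic voicing): /p/ is a voiceless stop between vowels /u/ and /i/, so it voices to [b]. /t/ is a voiceless stop between vowels /u/ and /a/, so it voices to [d]. /hupiufoutaed/ → hubiufoudaed.
Rule 2 (intervocalic spirantization): /b/ is a stop between vowels /u/ and /i/, so it spirantizes to the fricative [v]. /d/ is a stop between vowels /u/ and /a/, so it spirantizes to the fricative [z]. /hubiufoudaed/ → huviufouzaed.
Rule 3 (degemination): no segment meets the environment; /huviufouzaed/ is unchanged.
Rule 4 (intervocalic voicing): /f/ is a voiceless obstruent between vowels /u/ and /o/, so it voices to [v]. /huviufouzaed/ → huviuvouzaed.
Rule 5 (final devoicing): /d/ is a voiced stop in word-final position, so it devoices to [t]. /huviuvouzaed/ → huviuvouzaet.

huviuvouzaet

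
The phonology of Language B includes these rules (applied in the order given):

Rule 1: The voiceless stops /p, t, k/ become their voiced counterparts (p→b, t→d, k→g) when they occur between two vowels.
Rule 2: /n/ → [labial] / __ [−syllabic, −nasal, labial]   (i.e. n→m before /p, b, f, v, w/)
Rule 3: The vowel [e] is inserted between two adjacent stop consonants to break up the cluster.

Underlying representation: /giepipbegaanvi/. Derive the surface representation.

Rule 1 (intervocalic voicing): /p/ is a voiceless stop between vowels /e/ and /i/, so it voices to [b]. /giepipbegaanvi/ → giebipbegaanvi.
Rule 2 (nasal place assimilation): /n/ precedes the labial consonant /v/, so it assimilates in place to [m]. /giebipbegaanvi/ → giebipbegaamvi.
Rule 3 (stop-cluster e-epenthesis): /p/ and /b/ form a stop–stop cluster, so [e] is inserted between them. /giebipbegaamvi/ → giebipebegaamvi.

giebipebegaamvi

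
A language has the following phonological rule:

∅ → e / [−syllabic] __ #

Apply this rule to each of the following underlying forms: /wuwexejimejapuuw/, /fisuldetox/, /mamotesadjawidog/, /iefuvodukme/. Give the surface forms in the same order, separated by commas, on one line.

/wuwexejimejapuuw/: the form ends in the consonant /w/, so [e] is inserted word-finally. → [wuwexejimejapuuwe].
/fisuldetox/: the form ends in the consonant /x/, so [e] is inserted word-finally. → [fisuldetoxe].
/mamotesadjawidog/: the form ends in the consonant /g/, so [e] is inserted word-finally. → [mamotesadjawidoge].
/iefuvodukme/: the rule's environment is not met; surfaces unchanged as [iefuvodukme].

wuwexejimejapuuwe, fisuldetoxe, mamotesadjawidoge, iefuvodukme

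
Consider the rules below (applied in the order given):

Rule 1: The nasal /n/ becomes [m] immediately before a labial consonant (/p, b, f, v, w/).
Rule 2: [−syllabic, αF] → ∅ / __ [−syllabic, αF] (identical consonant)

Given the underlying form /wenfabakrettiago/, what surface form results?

wemfabakretiago

Rule 1 (nasal place assimilation): /n/ precedes the labial consonant /f/, so it assimilates in place to [m]. /wenfabakrettiago/ → wemfabakrettiago.
Rule 2 (degemination): /tt/ is a geminate; the first /t/ deletes. /wemfabakrettiago/ → wemfabakretiago.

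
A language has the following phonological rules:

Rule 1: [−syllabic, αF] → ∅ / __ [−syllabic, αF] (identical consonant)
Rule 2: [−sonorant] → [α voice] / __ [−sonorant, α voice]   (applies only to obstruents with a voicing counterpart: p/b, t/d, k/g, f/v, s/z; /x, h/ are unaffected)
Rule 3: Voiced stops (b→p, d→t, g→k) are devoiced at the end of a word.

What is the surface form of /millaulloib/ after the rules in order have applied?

milauloip

Rule 1 (degemination): /ll/ is a geminate; the first /l/ deletes. /ll/ is a geminate; the first /l/ deletes. /millaulloib/ → milauloib.
Rule 2 (regressive voicing assimilation): no segment meets the environment; /milauloib/ is unchanged.
Rule 3 (final devoicing): /b/ is a voiced stop in word-final position, so it devoices to [p]. /milauloib/ → milauloip.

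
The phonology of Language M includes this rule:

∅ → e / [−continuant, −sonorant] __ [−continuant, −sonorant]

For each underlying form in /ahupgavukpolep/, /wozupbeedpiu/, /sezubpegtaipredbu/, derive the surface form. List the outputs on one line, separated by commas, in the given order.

ahupegavukepolep, wozupebeedepiu, sezubepegetaipredebu

/ahupgavukpolep/: /p/ and /g/ form a stop–stop cluster, so [e] is inserted between them. /k/ and /p/ form a stop–stop cluster, so [e] is inserted between them. → [ahupegavukepolep].
/wozupbeedpiu/: /p/ and /b/ form a stop–stop cluster, so [e] is inserted between them. /d/ and /p/ form a stop–stop cluster, so [e] is inserted between them. → [wozupebeedepiu].
/sezubpegtaipredbu/: /b/ and /p/ form a stop–stop cluster, so [e] is inserted between them. /g/ and /t/ form a stop–stop cluster, so [e] is inserted between them. /d/ and /b/ form a stop–stop cluster, so [e] is inserted between them. → [sezubepegetaipredebu].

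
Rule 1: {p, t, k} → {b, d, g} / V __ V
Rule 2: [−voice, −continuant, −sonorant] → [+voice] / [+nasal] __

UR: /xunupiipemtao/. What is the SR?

xunubiibemdao

Rule 1 (intervocalic voicing): /p/ is a voiceless stop between vowels /u/ and /i/, so it voices to [b]. /p/ is a voiceless stop between vowels /i/ and /e/, so it voices to [b]. /xunupiipemtao/ → xunubiibemtao.
Rule 2 (post-nasal voicing): /t/ is a voiceless stop immediately after the nasal /m/, so it voices to [d]. /xunubiibemtao/ → xunubiibemdao.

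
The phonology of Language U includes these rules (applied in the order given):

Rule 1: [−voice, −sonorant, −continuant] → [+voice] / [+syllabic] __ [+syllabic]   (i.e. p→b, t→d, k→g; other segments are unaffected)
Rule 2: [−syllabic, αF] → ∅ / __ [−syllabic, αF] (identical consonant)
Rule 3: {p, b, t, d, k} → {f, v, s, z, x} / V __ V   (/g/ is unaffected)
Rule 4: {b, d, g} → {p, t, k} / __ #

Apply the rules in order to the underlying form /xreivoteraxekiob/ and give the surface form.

xreivozeraxegiop

Rule 1 (intervocalic voicing): /t/ is a voiceless stop between vowels /o/ and /e/, so it voices to [d]. /k/ is a voiceless stop between vowels /e/ and /i/, so it voices to [g]. /xreivoteraxekiob/ → xreivoderaxegiob.
Rule 2 (degemination): no segment meets the environment; /xreivoderaxegiob/ is unchanged.
Rule 3 (intervocalic spirantization): /d/ is a stop between vowels /o/ and /e/, so it spirantizes to the fricative [z]. /xreivoderaxegiob/ → xreivozeraxegiob.
Rule 4 (final devoicing): /b/ is a voiced stop in word-final position, so it devoices to [p]. /xreivozeraxegiob/ → xreivozeraxegiop.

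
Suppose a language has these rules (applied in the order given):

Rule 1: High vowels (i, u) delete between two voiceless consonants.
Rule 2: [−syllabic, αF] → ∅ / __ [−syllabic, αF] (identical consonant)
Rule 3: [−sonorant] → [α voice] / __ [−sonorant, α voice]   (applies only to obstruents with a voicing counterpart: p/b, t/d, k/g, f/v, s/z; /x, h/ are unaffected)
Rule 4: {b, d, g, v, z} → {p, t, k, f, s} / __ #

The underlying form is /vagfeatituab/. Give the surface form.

vakfeatuap

Rule 1 (high vowel syncope): /i/ is a high vowel flanked by voiceless consonants /t/ and /t/, so it deletes. /vagfeatituab/ → vagfeattuab.
Rule 2 (degemination): /tt/ is a geminate; the first /t/ deletes. /vagfeattuab/ → vagfeatuab.
Rule 3 (regressive voicing assimilation): /g/ precedes the voiceless obstruent /f/, so it devoices to [k] by assimilation. /vagfeatuab/ → vakfeatuab.
Rule 4 (final devoicing): /b/ is a voiced obstruent in word-final position, so it devoices to [p]. /vakfeatuab/ → vakfeatuap.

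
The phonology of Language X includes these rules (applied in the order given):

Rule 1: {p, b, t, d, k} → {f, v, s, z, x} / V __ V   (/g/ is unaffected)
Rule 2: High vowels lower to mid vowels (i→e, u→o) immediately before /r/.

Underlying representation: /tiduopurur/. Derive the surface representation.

Rule 1 (intervocalic spirantization): /d/ is a stop between vowels /i/ and /u/, so it spirantizes to the fricative [z]. /p/ is a stop between vowels /o/ and /u/, so it spirantizes to the fricative [f]. /tiduopurur/ → tizuofurur.
Rule 2 (pre-rhotic lowering): /u/ is a high vowel immediately before /r/, so it lowers to [o]. /u/ is a high vowel immediately before /r/, so it lowers to [o]. /tizuofurur/ → tizuoforor.

tizuoforor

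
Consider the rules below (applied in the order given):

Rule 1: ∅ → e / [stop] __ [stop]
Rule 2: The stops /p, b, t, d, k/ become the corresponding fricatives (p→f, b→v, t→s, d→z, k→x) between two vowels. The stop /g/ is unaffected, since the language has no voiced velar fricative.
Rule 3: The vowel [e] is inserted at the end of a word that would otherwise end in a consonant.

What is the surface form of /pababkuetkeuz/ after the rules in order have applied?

pavavexuesexeuze

Rule 1 (stop-cluster e-epenthesis): /b/ and /k/ form a stop–stop cluster, so [e] is inserted between them. /t/ and /k/ form a stop–stop cluster, so [e] is inserted between them. /pababkuetkeuz/ → pababekuetekeuz.
Rule 2 (intervocalic spirantization): /b/ is a stop between vowels /a/ and /a/, so it spirantizes to the fricative [v]. /b/ is a stop between vowels /a/ and /e/, so it spirantizes to the fricative [v]. /k/ is a stop between vowels /e/ and /u/, so it spirantizes to the fricative [x]. /t/ is a stop between vowels /e/ and /e/, so it spirantizes to the fricative [s]. /k/ is a stop between vowels /e/ and /e/, so it spirantizes to the fricative [x]. /pababekuetekeuz/ → pavavexuesexeuz.
Rule 3 (final e-epenthesis): the form ends in the consonant /z/, so [e] is inserted word-finally. /pavavexuesexeuz/ → pavavexuesexeuze.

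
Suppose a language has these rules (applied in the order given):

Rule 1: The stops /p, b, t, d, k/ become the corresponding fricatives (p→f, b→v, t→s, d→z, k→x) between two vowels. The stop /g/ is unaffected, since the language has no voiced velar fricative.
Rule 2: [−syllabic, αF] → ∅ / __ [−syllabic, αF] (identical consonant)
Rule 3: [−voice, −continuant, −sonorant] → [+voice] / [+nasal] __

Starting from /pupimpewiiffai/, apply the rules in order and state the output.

Rule 1 (intervocalic spirantization): /p/ is a stop between vowels /u/ and /i/, so it spirantizes to the fricative [f]. /pupimpewiiffai/ → pufimpewiiffai.
Rule 2 (degemination): /ff/ is a geminate; the first /f/ deletes. /pufimpewiiffai/ → pufimpewiifai.
Rule 3 (post-nasal voicing): /p/ is a voiceless stop immediately after the nasal /m/, so it voices to [b]. /pufimpewiifai/ → pufimbewiifai.

pufimbewiifai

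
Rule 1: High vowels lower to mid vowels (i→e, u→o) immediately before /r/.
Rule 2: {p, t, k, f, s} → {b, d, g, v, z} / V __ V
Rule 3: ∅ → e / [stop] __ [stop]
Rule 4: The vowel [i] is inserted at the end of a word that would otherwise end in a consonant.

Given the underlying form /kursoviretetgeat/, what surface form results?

korsoveredetegeati

Rule 1 (pre-rhotic lowering): /u/ is a high vowel immediately before /r/, so it lowers to [o]. /i/ is a high vowel immediately before /r/, so it lowers to [e]. /kursoviretetgeat/ → korsoveretetgeat.
Rule 2 (intervocalic voicing): /t/ is a voiceless obstruent between vowels /e/ and /e/, so it voices to [d]. /korsoveretetgeat/ → korsoveredetgeat.
Rule 3 (stop-cluster e-epenthesis): /t/ and /g/ form a stop–stop cluster, so [e] is inserted between them. /korsoveredetgeat/ → korsoveredetegeat.
Rule 4 (final i-epenthesis): the form ends in the consonant /t/, so [i] is inserted word-finally. /korsoveredetegeat/ → korsoveredetegeati.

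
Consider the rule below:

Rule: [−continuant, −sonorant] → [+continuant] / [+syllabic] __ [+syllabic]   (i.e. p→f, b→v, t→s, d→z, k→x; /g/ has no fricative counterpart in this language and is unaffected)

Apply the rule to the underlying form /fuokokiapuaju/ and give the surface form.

/k/ is a stop between vowels /o/ and /o/, so it spirantizes to the fricative [x].
/k/ is a stop between vowels /o/ and /i/, so it spirantizes to the fricative [x].
/p/ is a stop between vowels /a/ and /u/, so it spirantizes to the fricative [f].
Surface form: [fuoxoxiafuaju].

fuoxoxiafuaju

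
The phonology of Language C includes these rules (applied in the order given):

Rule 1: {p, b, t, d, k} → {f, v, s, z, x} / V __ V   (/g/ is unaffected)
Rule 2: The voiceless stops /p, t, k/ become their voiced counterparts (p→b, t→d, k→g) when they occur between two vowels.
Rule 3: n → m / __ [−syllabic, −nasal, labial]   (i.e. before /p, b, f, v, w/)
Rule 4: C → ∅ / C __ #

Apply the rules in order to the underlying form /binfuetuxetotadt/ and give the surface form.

Rule 1 (intervocalic spirantization): /t/ is a stop between vowels /e/ and /u/, so it spirantizes to the fricative [s]. /t/ is a stop between vowels /e/ and /o/, so it spirantizes to the fricative [s]. /t/ is a stop between vowels /o/ and /a/, so it spirantizes to the fricative [s]. /binfuetuxetotadt/ → binfuesuxesosadt.
Rule 2 (intervocalic voicing): no segment meets the environment; /binfuesuxesosadt/ is unchanged.
Rule 3 (nasal place assimilation): /n/ precedes the labial consonant /f/, so it assimilates in place to [m]. /binfuesuxesosadt/ → bimfuesuxesosadt.
Rule 4 (final cluster simplification): /t/ is the second consonant of a word-final cluster /dt/, so it deletes. /bimfuesuxesosadt/ → bimfuesuxesosad.

bimfuesuxesosad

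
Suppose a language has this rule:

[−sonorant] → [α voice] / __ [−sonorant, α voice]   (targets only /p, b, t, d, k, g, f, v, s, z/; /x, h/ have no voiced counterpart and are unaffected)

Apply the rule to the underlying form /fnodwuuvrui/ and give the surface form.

fnodwuuvrui

No segment of /fnodwuuvrui/ meets the structural description of the rule, so the form surfaces unchanged.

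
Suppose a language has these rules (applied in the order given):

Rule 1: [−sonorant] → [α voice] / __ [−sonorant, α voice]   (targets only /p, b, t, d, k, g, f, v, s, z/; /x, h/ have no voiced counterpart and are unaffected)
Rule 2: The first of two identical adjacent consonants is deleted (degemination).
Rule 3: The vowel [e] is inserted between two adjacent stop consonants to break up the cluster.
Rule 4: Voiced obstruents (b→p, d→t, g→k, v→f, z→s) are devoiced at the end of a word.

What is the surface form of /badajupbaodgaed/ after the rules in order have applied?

badajubaodegaet

Rule 1 (regressive voicing assimilation): /p/ precedes the voiced obstruent /b/, so it voices to [b] by assimilation. /badajupbaodgaed/ → badajubbaodgaed.
Rule 2 (degemination): /bb/ is a geminate; the first /b/ deletes. /badajubbaodgaed/ → badajubaodgaed.
Rule 3 (stop-cluster e-epenthesis): /d/ and /g/ form a stop–stop cluster, so [e] is inserted between them. /badajubaodgaed/ → badajubaodegaed.
Rule 4 (final devoicing): /d/ is a voiced obstruent in word-final position, so it devoices to [t]. /badajubaodegaed/ → badajubaodegaet.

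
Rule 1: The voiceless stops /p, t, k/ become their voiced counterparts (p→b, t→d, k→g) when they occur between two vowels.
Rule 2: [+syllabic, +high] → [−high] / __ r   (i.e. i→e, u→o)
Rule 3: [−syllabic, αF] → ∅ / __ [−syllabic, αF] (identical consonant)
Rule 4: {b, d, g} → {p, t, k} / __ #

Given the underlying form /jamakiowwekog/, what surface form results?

jamagiowegok

Rule 1 (intervocalic voicing): /k/ is a voiceless stop between vowels /a/ and /i/, so it voices to [g]. /k/ is a voiceless stop between vowels /e/ and /o/, so it voices to [g]. /jamakiowwekog/ → jamagiowwegog.
Rule 2 (pre-rhotic lowering): no segment meets the environment; /jamagiowwegog/ is unchanged.
Rule 3 (degemination): /ww/ is a geminate; the first /w/ deletes. /jamagiowwegog/ → jamagiowegog.
Rule 4 (final devoicing): /g/ is a voiced stop in word-final position, so it devoices to [k]. /jamagiowegog/ → jamagiowegok.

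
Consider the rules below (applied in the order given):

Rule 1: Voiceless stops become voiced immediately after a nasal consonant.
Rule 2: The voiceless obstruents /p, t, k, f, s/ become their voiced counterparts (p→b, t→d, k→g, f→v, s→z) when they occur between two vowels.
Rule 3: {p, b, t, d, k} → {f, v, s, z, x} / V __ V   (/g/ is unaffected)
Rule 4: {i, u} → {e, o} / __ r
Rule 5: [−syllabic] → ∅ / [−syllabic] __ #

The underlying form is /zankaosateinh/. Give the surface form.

zangaozazein

Rule 1 (post-nasal voicing): /k/ is a voiceless stop immediately after the nasal /n/, so it voices to [g]. /zankaosateinh/ → zangaosateinh.
Rule 2 (intervocalic voicing): /s/ is a voiceless obstruent between vowels /o/ and /a/, so it voices to [z]. /t/ is a voiceless obstruent between vowels /a/ and /e/, so it voices to [d]. /zangaosateinh/ → zangaozadeinh.
Rule 3 (intervocalic spirantization): /d/ is a stop between vowels /a/ and /e/, so it spirantizes to the fricative [z]. /zangaozadeinh/ → zangaozazeinh.
Rule 4 (pre-rhotic lowering): no segment meets the environment; /zangaozazeinh/ is unchanged.
Rule 5 (final cluster simplification): /h/ is the second consonant of a word-final cluster /nh/, so it deletes. /zangaozazeinh/ → zangaozazein.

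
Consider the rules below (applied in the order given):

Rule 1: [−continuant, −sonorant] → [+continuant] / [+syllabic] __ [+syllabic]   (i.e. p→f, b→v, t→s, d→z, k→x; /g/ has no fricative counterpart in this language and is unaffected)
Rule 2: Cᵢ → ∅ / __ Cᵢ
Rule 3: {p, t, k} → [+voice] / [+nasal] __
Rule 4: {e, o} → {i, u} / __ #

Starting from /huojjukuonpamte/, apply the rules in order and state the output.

huojuxuonbamdi

Rule 1 (intervocalic spirantization): /k/ is a stop between vowels /u/ and /u/, so it spirantizes to the fricative [x]. /huojjukuonpamte/ → huojjuxuonpamte.
Rule 2 (degemination): /jj/ is a geminate; the first /j/ deletes. /huojjuxuonpamte/ → huojuxuonpamte.
Rule 3 (post-nasal voicing): /p/ is a voiceless stop immediately after the nasal /n/, so it voices to [b]. /t/ is a voiceless stop immediately after the nasal /m/, so it voices to [d]. /huojuxuonpamte/ → huojuxuonbamde.
Rule 4 (final vowel raising): /e/ is a mid vowel in word-final position, so it raises to [i]. /huojuxuonbamde/ → huojuxuonbamdi.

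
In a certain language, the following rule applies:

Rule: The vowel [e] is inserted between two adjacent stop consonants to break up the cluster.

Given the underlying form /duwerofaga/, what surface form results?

No segment of /duwerofaga/ meets the structural description of the rule, so the form surfaces unchanged.

duwerofaga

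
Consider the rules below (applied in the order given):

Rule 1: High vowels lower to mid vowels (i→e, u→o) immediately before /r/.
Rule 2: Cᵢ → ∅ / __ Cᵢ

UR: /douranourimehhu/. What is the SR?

dooranoorimehu

Rule 1 (pre-rhotic lowering): /u/ is a high vowel immediately before /r/, so it lowers to [o]. /u/ is a high vowel immediately before /r/, so it lowers to [o]. /douranourimehhu/ → dooranoorimehhu.
Rule 2 (degemination): /hh/ is a geminate; the first /h/ deletes. /dooranoorimehhu/ → dooranoorimehu.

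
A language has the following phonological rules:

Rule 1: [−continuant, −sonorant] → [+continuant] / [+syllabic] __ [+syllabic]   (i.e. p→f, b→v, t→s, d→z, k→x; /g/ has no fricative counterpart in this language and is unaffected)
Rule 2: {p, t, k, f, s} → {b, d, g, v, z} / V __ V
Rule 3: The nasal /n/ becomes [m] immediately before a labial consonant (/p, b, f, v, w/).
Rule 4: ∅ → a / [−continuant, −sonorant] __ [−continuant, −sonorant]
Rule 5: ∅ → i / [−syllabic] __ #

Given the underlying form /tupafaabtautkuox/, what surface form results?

tuvavaabatautakuoxi

Rule 1 (intervocalic spirantization): /p/ is a stop between vowels /u/ and /a/, so it spirantizes to the fricative [f]. /tupafaabtautkuox/ → tufafaabtautkuox.
Rule 2 (intervocalic voicing): /f/ is a voiceless obstruent between vowels /u/ and /a/, so it voices to [v]. /f/ is a voiceless obstruent between vowels /a/ and /a/, so it voices to [v]. /tufafaabtautkuox/ → tuvavaabtautkuox.
Rule 3 (nasal place assimilation): no segment meets the environment; /tuvavaabtautkuox/ is unchanged.
Rule 4 (stop-cluster a-epenthesis): /b/ and /t/ form a stop–stop cluster, so [a] is inserted between them. /t/ and /k/ form a stop–stop cluster, so [a] is inserted between them. /tuvavaabtautkuox/ → tuvavaabatautakuox.
Rule 5 (final i-epenthesis): the form ends in the consonant /x/, so [i] is inserted word-finally. /tuvavaabatautakuox/ → tuvavaabatautakuoxi.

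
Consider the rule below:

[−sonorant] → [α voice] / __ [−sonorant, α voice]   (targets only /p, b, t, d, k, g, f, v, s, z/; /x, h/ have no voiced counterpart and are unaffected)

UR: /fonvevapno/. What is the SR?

No segment of /fonvevapno/ meets the structural description of the rule, so the form surfaces unchanged.

fonvevapno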